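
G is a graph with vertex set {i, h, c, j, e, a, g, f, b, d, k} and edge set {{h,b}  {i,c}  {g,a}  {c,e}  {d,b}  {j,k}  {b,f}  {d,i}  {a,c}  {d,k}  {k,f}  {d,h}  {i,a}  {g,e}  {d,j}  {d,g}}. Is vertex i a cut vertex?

No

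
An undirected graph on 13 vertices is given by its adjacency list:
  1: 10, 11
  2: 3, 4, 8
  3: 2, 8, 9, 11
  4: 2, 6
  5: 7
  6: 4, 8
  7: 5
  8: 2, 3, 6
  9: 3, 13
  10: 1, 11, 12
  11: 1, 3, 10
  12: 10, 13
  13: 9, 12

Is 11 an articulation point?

Deleting 11 leaves 2 components (was 2), so 11 is not a cut vertex.

No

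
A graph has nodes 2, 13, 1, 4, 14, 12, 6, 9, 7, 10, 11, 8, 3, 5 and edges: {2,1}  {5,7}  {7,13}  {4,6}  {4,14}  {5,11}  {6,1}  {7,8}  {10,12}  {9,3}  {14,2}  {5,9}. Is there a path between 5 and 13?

From 5 we can reach 3, 5, 7, 8, 9, 11, 13, which includes 13.

Yes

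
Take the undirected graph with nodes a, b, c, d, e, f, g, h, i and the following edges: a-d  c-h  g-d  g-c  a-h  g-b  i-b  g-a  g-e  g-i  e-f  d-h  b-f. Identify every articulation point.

g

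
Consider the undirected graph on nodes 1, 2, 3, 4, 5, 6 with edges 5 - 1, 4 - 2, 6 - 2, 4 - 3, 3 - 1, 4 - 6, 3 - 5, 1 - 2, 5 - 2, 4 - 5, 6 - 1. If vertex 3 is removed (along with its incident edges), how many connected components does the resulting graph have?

1

With 3 gone, the remaining components are: {1, 2, 4, 5, 6}.
That is 1 component.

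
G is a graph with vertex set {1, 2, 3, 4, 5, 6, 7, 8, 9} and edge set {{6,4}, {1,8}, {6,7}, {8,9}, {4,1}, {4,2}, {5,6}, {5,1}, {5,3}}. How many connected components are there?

Starting from 1 we can reach 1, 2, 3, 4, 5, 6, 7, 8, 9. That is one component of size 9.
Total: 1 component.

1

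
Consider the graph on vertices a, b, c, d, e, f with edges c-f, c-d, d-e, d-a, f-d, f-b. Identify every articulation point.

d, f

Removing d increases the component count from 1 to 3, so d is a cut vertex.
Removing f increases the component count from 1 to 2, so f is a cut vertex.
By contrast removing c leaves 1 component; it is not a cut vertex. No other vertex is a cut vertex either.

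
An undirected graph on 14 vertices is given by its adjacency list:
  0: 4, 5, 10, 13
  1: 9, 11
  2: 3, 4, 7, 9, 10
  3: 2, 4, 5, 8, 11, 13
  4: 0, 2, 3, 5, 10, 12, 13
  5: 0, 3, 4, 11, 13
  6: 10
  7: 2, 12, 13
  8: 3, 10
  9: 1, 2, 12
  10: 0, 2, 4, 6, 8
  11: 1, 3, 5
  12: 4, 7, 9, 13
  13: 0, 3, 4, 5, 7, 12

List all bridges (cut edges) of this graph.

The edges on the cycle 13-12-9-1-11-3-13 are not bridges since each lies on that cycle.
But removing 10-6 disconnects 10 from 6 — this is a bridge.

10-6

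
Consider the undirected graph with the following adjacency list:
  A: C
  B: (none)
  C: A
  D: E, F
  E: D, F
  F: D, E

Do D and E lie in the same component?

Yes

From D we can reach D, E, F, which includes E.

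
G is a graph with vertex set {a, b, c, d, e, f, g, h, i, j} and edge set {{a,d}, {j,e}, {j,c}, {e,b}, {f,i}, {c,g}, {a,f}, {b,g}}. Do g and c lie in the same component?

Yes

From g we can reach b, c, e, g, j, which includes c.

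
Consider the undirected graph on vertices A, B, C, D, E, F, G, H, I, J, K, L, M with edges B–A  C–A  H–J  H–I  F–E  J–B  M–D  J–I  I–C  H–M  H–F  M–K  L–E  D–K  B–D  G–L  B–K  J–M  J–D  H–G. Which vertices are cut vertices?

H

Removing H increases the component count from 1 to 2, so H is a cut vertex.
By contrast removing B leaves 1 component; it is not a cut vertex. No other vertex is a cut vertex either.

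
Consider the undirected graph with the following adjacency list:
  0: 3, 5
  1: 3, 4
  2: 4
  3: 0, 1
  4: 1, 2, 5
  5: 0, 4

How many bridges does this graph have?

1

The edges on the cycle 5-4-1-3-0-5 are not bridges since each lies on that cycle.
But removing 4-2 disconnects 4 from 2 — this is a bridge.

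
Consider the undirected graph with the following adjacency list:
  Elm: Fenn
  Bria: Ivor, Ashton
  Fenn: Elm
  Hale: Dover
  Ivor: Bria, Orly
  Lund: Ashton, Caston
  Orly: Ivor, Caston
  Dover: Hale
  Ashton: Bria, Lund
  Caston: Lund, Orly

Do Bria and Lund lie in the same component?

From Bria we can reach Bria, Ivor, Lund, Orly, Ashton, Caston, which includes Lund.

Yes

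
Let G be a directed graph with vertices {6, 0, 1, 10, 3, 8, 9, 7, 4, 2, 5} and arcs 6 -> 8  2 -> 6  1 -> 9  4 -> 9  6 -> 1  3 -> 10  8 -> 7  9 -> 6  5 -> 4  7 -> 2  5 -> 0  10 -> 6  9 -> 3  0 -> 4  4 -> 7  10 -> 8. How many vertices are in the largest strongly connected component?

8

{1, 2, 3, 6, 7, 8, 9, 10} are all mutually reachable — one SCC of size 8.
{5} is an SCC by itself.
{0} is an SCC by itself.
{4} is an SCC by itself.
The largest has 8 vertices.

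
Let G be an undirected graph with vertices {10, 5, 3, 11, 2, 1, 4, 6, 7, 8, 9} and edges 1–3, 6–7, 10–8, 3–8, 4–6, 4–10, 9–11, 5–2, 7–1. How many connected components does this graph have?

3

Starting from 2 we can reach 2, 5. That is one component of size 2.
Starting from 9 we can reach 9, 11. That is one component of size 2.
Starting from 1 we can reach 1, 3, 4, 6, 7, 8, 10. That is one component of size 7.
Total: 3 components.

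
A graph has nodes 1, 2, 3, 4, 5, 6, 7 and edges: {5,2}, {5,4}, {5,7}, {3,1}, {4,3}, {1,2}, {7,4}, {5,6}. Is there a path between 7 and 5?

From 7 we can reach 1, 2, 3, 4, 5, 6, 7, which includes 5.

Yes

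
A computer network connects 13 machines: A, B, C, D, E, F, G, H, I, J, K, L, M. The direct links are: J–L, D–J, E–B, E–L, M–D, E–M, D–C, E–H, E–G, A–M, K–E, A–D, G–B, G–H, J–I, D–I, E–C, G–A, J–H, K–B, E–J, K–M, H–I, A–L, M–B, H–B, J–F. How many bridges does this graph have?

The edges on the cycle E-G-A-D-I-J-E are not bridges since each lies on that cycle.
But removing J–F disconnects J from F — this is a bridge.

1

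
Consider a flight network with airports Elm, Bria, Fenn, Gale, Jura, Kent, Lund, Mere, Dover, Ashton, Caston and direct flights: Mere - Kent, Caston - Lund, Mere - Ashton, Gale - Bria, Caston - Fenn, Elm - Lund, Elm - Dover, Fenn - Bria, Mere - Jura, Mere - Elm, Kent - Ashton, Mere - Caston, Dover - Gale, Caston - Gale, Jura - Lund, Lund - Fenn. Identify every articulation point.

Mere

Removing Mere increases the component count from 1 to 2, so Mere is a cut vertex.
By contrast removing Jura leaves 1 component; it is not a cut vertex. No other vertex is a cut vertex either.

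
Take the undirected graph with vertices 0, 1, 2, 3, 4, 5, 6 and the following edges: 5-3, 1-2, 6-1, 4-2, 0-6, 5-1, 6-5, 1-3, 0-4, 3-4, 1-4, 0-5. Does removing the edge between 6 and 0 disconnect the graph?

After removing 6-0, the path 6-5-0 still connects them, so the edge is not a bridge.

No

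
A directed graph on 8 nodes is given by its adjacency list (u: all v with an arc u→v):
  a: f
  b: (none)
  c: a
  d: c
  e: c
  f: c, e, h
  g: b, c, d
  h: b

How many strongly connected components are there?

5

{a, c, e, f} are all mutually reachable — one SCC of size 4.
{h} is an SCC by itself.
{b} is an SCC by itself.
{d} is an SCC by itself.
{g} is an SCC by itself.
That gives 5 strongly connected components.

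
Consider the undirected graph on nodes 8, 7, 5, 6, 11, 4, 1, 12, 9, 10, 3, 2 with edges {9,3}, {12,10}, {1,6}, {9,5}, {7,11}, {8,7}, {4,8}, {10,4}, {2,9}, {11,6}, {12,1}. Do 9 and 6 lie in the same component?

No

The component containing 9 is {2, 3, 5, 9}, and 6 is not in it.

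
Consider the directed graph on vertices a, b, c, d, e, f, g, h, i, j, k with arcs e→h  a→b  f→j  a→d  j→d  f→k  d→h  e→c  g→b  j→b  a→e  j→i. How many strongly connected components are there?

11

{k} is an SCC by itself.
{h} is an SCC by itself.
{f} is an SCC by itself.
{j} is an SCC by itself.
{b} is an SCC by itself.
(and 6 more singleton SCCs)
That gives 11 strongly connected components.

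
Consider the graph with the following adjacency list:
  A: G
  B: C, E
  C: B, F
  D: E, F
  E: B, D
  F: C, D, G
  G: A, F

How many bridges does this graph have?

The edges on the cycle B-C-F-D-E-B are not bridges since each lies on that cycle.
But removing G-A disconnects G from A; removing F-G disconnects F from G — these are bridges.
That makes 2 bridges.

2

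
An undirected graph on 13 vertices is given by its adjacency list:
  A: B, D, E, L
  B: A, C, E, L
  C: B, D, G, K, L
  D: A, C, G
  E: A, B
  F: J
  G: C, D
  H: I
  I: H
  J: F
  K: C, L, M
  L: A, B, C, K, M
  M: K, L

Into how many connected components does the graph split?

Starting from H we can reach H, I. That is one component of size 2.
Starting from F we can reach F, J. That is one component of size 2.
Starting from A we can reach A, B, C, D, E, G, K, L, M. That is one component of size 9.
Total: 3 components.

3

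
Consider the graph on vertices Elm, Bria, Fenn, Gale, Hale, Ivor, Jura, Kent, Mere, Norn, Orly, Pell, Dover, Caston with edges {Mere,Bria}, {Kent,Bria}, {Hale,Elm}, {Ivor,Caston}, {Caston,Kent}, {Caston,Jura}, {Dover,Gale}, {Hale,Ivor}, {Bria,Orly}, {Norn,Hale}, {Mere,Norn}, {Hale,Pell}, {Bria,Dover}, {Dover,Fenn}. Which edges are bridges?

The edges on the cycle Mere-Norn-Hale-Ivor-Caston-Kent-Bria-Mere are not bridges since each lies on that cycle.
But removing Pell - Hale disconnects Pell from Hale; removing Hale - Elm disconnects Hale from Elm; removing Bria - Orly disconnects Bria from Orly; removing Dover - Bria disconnects Dover from Bria — these are bridges.
In total 7 edges are bridges.

Bria-Dover, Bria-Orly, Caston-Jura, Dover-Fenn, Dover-Gale, Elm-Hale, Hale-Pell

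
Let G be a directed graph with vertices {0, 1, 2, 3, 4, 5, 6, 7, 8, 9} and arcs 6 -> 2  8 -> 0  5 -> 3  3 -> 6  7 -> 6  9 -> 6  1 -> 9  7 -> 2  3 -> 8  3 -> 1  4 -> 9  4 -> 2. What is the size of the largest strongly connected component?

{6} is an SCC by itself.
{3} is an SCC by itself.
{8} is an SCC by itself.
{9} is an SCC by itself.
{5} is an SCC by itself.
(and 5 more singleton SCCs)
The largest has 1 vertex.

1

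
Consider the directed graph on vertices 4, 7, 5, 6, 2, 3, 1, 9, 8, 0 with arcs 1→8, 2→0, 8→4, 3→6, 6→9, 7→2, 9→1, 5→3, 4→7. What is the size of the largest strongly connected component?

1

{3} is an SCC by itself.
{1} is an SCC by itself.
{9} is an SCC by itself.
{4} is an SCC by itself.
{0} is an SCC by itself.
(and 5 more singleton SCCs)
The largest has 1 vertex.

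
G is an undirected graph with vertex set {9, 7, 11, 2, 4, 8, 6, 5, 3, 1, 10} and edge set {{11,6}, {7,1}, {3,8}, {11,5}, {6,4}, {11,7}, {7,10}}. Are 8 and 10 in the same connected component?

No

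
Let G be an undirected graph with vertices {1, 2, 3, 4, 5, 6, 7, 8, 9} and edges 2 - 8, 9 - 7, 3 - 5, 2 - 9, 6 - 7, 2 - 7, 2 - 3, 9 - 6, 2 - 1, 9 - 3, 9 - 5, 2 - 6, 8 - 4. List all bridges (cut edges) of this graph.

The edges on the cycle 2-9-6-7-2 are not bridges since each lies on that cycle.
But removing 2 - 8 disconnects 2 from 8; removing 1 - 2 disconnects 1 from 2; removing 4 - 8 disconnects 4 from 8 — these are bridges.

1-2, 2-8, 4-8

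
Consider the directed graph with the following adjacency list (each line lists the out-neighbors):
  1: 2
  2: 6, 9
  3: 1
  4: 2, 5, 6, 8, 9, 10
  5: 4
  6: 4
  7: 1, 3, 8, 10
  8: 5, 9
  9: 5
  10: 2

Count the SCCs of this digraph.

{2, 4, 5, 6, 8, 9, 10} are all mutually reachable — one SCC of size 7.
{7} is an SCC by itself.
{3} is an SCC by itself.
{1} is an SCC by itself.
That gives 4 strongly connected components.

4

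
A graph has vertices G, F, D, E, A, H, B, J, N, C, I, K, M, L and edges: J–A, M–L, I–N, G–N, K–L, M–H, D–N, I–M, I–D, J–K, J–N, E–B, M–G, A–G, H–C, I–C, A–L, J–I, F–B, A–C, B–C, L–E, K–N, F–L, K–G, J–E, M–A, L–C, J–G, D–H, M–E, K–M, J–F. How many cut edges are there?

The edges on the cycle I-D-H-M-I are not bridges since each lies on that cycle.
Every edge lies on some cycle, so there are no bridges.

0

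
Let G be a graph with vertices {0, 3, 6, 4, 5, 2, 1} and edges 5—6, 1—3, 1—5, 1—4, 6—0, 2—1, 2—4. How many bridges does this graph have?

4

The edges on the cycle 2-1-4-2 are not bridges since each lies on that cycle.
But removing 6—0 disconnects 6 from 0; removing 1—3 disconnects 1 from 3; removing 1—5 disconnects 1 from 5; removing 5—6 disconnects 5 from 6 — these are bridges.
That makes 4 bridges.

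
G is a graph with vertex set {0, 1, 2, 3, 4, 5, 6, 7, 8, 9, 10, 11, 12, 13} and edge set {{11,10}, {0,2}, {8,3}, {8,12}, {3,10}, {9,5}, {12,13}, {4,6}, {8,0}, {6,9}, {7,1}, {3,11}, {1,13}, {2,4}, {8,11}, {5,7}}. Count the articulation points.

Removing 8 increases the component count from 1 to 2, so 8 is a cut vertex.
By contrast removing 2 leaves 1 component; it is not a cut vertex. No other vertex is a cut vertex either.

1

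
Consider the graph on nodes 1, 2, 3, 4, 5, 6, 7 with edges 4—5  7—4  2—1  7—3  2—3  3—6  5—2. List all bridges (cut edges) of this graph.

1-2, 3-6

The edges on the cycle 7-4-5-2-3-7 are not bridges since each lies on that cycle.
But removing 3—6 disconnects 3 from 6; removing 2—1 disconnects 2 from 1 — these are bridges.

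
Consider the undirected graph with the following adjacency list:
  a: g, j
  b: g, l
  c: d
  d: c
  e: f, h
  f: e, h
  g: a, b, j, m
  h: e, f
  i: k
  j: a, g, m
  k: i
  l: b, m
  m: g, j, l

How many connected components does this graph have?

4

Starting from c we can reach c, d. That is one component of size 2.
Starting from i we can reach i, k. That is one component of size 2.
Starting from e we can reach e, f, h. That is one component of size 3.
Starting from a we can reach a, b, g, j, l, m. That is one component of size 6.
Total: 4 components.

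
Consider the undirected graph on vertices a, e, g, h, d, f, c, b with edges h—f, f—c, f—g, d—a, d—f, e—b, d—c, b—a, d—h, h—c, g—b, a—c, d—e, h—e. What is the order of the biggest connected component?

Starting from a we can reach a, b, c, d, e, f, g, h. That is one component of size 8.
The largest has 8 vertices.

8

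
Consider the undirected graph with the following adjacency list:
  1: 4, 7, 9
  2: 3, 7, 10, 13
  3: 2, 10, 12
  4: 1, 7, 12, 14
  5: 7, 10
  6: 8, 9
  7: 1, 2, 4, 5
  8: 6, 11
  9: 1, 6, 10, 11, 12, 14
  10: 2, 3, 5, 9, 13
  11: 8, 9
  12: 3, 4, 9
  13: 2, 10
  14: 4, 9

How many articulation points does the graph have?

Removing 9 increases the component count from 1 to 2, so 9 is a cut vertex.
By contrast removing 10 leaves 1 component; it is not a cut vertex. No other vertex is a cut vertex either.

1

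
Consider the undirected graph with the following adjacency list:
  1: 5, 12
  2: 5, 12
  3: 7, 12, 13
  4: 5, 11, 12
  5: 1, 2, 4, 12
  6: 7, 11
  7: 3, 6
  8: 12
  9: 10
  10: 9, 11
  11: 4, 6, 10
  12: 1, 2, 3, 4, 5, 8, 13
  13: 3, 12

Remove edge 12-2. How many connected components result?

1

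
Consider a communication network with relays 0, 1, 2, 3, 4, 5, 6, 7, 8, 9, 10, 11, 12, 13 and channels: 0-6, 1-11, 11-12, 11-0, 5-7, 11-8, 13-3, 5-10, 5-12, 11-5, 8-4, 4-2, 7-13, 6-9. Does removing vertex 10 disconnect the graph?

Deleting 10 leaves 1 component (was 1), so 10 is not a cut vertex.

No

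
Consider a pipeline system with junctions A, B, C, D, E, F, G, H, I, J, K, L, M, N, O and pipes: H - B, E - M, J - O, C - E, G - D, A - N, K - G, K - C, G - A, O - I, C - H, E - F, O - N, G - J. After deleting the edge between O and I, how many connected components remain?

3

Before removal there are 2 components.
O - I is a bridge — removing it separates O's side from I's side.
After removal: 3 components.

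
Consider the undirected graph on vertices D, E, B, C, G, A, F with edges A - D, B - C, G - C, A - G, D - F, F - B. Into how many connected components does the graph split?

E is isolated — a component by itself.
Starting from A we can reach A, B, C, D, F, G. That is one component of size 6.
Total: 2 components.

2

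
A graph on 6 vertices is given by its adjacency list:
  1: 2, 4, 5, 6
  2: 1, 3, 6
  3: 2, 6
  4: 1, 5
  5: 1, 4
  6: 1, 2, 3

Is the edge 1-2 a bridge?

After removing 1-2, the path 1-6-2 still connects them, so the edge is not a bridge.

No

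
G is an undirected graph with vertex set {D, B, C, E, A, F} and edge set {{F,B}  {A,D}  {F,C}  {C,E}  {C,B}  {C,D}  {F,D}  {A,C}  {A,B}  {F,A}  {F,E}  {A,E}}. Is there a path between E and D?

From E we can reach A, B, C, D, E, F, which includes D.

Yes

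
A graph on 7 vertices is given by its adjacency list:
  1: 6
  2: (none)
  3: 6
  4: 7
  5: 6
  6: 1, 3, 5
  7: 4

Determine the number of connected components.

2 is isolated — a component by itself.
Starting from 4 we can reach 4, 7. That is one component of size 2.
Starting from 1 we can reach 1, 3, 5, 6. That is one component of size 4.
Total: 3 components.

3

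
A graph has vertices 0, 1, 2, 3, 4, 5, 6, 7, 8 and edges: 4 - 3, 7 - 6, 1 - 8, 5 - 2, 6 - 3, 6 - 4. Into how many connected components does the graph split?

0 is isolated — a component by itself.
Starting from 1 we can reach 1, 8. That is one component of size 2.
Starting from 2 we can reach 2, 5. That is one component of size 2.
Starting from 3 we can reach 3, 4, 6, 7. That is one component of size 4.
Total: 4 components.

4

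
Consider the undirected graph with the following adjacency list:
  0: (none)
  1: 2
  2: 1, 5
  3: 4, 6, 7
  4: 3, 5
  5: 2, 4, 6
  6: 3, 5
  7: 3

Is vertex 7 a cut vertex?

Deleting 7 leaves 2 components (was 2), so 7 is not a cut vertex.

No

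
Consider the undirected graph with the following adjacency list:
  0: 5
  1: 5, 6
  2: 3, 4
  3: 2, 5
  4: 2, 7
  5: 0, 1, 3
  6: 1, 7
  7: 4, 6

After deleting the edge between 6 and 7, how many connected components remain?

1

6 and 7 are still connected via 6-1-5-3-2-4-7, so the component count stays at 1.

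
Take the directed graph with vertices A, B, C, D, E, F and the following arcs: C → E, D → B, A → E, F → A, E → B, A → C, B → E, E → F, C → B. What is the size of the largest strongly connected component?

{A, B, C, E, F} are all mutually reachable — one SCC of size 5.
{D} is an SCC by itself.
The largest has 5 vertices.

5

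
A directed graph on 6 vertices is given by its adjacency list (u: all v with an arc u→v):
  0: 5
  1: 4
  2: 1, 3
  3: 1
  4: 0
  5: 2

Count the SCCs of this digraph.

{0, 1, 2, 3, 4, 5} are all mutually reachable — one SCC of size 6.
That gives 1 strongly connected component.

1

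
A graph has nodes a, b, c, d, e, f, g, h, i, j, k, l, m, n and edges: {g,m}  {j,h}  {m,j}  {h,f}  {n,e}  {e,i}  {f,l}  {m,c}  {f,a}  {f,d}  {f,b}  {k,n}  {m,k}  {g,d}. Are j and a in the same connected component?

From j we can reach a, b, c, d, e, f, g, h, i, j, k, l, m, n, which includes a.

Yes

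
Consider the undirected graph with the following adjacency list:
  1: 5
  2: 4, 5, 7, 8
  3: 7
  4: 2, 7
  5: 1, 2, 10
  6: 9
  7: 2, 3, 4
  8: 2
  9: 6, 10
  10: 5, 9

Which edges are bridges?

1-5, 10-5, 10-9, 2-5, 2-8, 3-7, 6-9

The edges on the cycle 4-7-2-4 are not bridges since each lies on that cycle.
But removing 2-8 disconnects 2 from 8; removing 10-5 disconnects 10 from 5; removing 5-1 disconnects 5 from 1; removing 10-9 disconnects 10 from 9 — these are bridges.
In total 7 edges are bridges.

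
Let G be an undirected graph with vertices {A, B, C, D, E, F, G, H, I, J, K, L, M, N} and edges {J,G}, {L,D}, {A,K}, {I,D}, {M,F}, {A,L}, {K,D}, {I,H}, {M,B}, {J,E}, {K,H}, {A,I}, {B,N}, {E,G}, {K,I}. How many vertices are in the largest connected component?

C is isolated — a component by itself.
Starting from E we can reach E, G, J. That is one component of size 3.
Starting from B we can reach B, F, M, N. That is one component of size 4.
Starting from A we can reach A, D, H, I, K, L. That is one component of size 6.
The largest has 6 vertices.

6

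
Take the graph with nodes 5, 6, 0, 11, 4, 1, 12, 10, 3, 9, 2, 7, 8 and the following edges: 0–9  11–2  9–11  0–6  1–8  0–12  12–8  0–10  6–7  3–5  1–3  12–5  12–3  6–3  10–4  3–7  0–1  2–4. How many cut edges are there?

The edges on the cycle 0-9-11-2-4-10-0 are not bridges since each lies on that cycle.
Every edge lies on some cycle, so there are no bridges.

0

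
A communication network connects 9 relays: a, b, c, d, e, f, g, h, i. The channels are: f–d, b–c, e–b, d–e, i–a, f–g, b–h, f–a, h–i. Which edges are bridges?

b-c, f-g

The edges on the cycle f-d-e-b-h-i-a-f are not bridges since each lies on that cycle.
But removing b–c disconnects b from c; removing f–g disconnects f from g — these are bridges.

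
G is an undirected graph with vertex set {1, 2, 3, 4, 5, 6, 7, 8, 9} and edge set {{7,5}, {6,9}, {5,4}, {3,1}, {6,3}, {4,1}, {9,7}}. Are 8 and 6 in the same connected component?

The component containing 8 is {8}, and 6 is not in it.

No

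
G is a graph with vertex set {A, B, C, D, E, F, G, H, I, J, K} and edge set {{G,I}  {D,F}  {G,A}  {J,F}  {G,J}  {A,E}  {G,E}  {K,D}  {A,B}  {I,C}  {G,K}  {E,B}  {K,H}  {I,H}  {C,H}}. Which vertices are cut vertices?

G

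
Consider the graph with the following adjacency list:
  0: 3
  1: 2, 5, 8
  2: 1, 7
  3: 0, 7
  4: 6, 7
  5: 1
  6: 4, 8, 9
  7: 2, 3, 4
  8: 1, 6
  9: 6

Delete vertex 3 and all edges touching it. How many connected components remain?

2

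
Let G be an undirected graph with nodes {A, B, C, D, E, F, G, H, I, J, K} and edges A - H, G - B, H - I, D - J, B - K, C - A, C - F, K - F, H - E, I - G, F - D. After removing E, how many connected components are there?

1

With E gone, the remaining components are: {A, B, C, D, F, G, H, I, J, K}.
That is 1 component.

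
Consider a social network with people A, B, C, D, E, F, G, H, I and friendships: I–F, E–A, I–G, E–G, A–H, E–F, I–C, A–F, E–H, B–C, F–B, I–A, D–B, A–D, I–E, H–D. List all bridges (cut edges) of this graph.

none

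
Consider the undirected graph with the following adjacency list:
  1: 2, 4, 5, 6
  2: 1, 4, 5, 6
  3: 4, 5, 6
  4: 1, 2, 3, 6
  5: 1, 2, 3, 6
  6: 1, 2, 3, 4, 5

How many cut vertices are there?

Removing 3, for instance, still leaves 1 component. No single vertex removal increases the component count — the graph has no articulation points.

0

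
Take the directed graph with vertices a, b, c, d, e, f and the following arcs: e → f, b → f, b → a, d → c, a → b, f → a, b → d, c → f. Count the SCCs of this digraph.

2

{a, b, c, d, f} are all mutually reachable — one SCC of size 5.
{e} is an SCC by itself.
That gives 2 strongly connected components.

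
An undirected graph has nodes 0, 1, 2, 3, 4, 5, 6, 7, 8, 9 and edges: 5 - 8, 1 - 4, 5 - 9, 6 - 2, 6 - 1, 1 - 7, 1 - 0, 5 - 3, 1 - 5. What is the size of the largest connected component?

Starting from 0 we can reach 0, 1, 2, 3, 4, 5, 6, 7, 8, 9. That is one component of size 10.
The largest has 10 vertices.

10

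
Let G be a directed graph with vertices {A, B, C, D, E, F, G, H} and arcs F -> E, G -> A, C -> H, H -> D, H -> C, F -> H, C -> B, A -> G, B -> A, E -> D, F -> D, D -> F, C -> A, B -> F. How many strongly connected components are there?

2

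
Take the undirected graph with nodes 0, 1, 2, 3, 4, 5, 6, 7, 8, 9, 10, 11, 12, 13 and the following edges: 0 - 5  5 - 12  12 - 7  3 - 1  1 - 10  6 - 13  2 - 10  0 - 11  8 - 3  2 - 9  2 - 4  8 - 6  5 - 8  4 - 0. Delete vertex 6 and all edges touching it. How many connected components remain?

With 6 gone, the remaining components are: {13}; {0, 1, 2, 3, 4, 5, 7, 8, 9, 10, 11, 12}.
That is 2 components.

2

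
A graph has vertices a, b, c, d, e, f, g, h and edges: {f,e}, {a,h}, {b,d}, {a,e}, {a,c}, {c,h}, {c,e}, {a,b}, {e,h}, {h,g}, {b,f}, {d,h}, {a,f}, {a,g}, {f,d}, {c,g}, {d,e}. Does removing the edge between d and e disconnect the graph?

No

After removing d - e, the path d-f-e still connects them, so the edge is not a bridge.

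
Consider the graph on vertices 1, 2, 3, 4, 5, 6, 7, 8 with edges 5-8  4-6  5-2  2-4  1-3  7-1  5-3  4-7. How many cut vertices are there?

2

Removing 4 increases the component count from 1 to 2, so 4 is a cut vertex.
Removing 5 increases the component count from 1 to 2, so 5 is a cut vertex.
By contrast removing 1 leaves 1 component; it is not a cut vertex. No other vertex is a cut vertex either.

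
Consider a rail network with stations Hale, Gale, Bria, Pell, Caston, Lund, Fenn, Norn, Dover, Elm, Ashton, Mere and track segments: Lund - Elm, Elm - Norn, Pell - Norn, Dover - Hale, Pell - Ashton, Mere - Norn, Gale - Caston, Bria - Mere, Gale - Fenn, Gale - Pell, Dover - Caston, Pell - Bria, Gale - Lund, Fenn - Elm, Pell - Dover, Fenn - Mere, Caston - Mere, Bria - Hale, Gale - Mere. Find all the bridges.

Ashton-Pell

The edges on the cycle Gale-Pell-Dover-Caston-Gale are not bridges since each lies on that cycle.
But removing Ashton - Pell disconnects Ashton from Pell — this is a bridge.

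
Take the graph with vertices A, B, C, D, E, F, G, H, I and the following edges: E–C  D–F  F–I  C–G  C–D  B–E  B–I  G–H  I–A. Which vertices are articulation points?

C, G, I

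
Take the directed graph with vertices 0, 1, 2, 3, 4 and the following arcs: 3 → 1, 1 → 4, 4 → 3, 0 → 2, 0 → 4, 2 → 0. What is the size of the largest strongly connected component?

3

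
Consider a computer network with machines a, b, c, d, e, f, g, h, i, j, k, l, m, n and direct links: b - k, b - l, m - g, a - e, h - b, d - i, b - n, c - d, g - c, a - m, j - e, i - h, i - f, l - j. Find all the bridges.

The edges on the cycle a-m-g-c-d-i-h-b-l-j-e-a are not bridges since each lies on that cycle.
But removing n - b disconnects n from b; removing f - i disconnects f from i; removing k - b disconnects k from b — these are bridges.

b-k, b-n, f-i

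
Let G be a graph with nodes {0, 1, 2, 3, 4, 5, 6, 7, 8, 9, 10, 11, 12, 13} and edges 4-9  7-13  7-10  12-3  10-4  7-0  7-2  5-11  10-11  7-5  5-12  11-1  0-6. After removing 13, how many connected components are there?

With 13 gone, the remaining components are: {8}; {0, 1, 2, 3, 4, 5, 6, 7, 9, 10, 11, 12}.
That is 2 components.

2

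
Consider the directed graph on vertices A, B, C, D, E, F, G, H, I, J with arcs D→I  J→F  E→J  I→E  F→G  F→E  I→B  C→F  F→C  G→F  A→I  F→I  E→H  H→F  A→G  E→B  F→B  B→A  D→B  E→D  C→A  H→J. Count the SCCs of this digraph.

1

{A, B, C, D, E, F, G, H, I, J} are all mutually reachable — one SCC of size 10.
That gives 1 strongly connected component.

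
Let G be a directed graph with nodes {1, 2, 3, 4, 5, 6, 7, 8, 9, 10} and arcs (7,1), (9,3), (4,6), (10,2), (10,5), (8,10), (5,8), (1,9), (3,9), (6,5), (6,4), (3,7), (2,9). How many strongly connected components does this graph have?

4

{1, 3, 7, 9} are all mutually reachable — one SCC of size 4.
{5, 8, 10} are all mutually reachable — one SCC of size 3.
{4, 6} are all mutually reachable — one SCC of size 2.
{2} is an SCC by itself.
That gives 4 strongly connected components.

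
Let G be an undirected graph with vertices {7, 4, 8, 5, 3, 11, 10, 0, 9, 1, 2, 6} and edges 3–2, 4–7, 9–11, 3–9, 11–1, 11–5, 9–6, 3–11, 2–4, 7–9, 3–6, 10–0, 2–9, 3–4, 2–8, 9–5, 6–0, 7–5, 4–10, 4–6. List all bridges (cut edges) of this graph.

The edges on the cycle 3-2-4-3 are not bridges since each lies on that cycle.
But removing 8–2 disconnects 8 from 2; removing 11–1 disconnects 11 from 1 — these are bridges.

1-11, 2-8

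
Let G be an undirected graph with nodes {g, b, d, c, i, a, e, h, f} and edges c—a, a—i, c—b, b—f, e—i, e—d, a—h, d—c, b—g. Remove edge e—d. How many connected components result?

e and d are still connected via e-i-a-c-d, so the component count stays at 1.

1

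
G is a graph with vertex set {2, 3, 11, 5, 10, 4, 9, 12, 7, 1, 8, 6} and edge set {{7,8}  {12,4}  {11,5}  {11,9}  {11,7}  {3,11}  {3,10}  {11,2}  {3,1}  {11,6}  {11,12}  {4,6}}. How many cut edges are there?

8

The edges on the cycle 11-12-4-6-11 are not bridges since each lies on that cycle.
But removing 1 - 3 disconnects 1 from 3; removing 2 - 11 disconnects 2 from 11; removing 9 - 11 disconnects 9 from 11; removing 8 - 7 disconnects 8 from 7 — these are bridges.
In total 8 edges are bridges.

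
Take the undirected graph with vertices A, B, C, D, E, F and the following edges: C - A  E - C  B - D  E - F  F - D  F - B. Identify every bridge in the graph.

A-C, C-E, E-F

The edges on the cycle F-B-D-F are not bridges since each lies on that cycle.
But removing C - E disconnects C from E; removing F - E disconnects F from E; removing A - C disconnects A from C — these are bridges.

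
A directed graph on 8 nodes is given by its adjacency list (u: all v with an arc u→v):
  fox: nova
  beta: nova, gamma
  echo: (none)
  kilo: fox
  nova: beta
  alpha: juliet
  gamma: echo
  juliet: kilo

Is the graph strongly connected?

There is no directed path from echo to alpha, so the graph is not strongly connected.

No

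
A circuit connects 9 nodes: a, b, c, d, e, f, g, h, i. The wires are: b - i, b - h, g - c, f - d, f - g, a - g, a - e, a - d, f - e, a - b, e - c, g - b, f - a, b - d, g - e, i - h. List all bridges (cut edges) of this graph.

none

The edges on the cycle b-i-h-b are not bridges since each lies on that cycle.
Every edge lies on some cycle, so there are no bridges.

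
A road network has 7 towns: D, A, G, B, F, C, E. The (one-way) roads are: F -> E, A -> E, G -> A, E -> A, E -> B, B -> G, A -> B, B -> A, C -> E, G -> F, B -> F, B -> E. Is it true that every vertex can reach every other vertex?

No

There is no directed path from B to C, so the graph is not strongly connected.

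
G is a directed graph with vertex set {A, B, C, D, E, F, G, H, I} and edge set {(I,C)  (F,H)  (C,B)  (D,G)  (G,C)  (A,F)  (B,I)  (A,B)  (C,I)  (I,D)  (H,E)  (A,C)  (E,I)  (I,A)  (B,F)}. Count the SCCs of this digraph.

1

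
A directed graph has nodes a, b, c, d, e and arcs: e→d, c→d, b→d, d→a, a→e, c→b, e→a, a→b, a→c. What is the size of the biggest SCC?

{a, b, c, d, e} are all mutually reachable — one SCC of size 5.
The largest has 5 vertices.

5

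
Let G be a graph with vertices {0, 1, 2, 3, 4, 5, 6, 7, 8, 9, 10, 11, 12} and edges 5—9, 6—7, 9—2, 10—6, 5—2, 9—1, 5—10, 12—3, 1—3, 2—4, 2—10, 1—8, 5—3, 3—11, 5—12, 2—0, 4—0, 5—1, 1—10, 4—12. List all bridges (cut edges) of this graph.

1-8, 10-6, 11-3, 6-7

The edges on the cycle 5-9-1-5 are not bridges since each lies on that cycle.
But removing 10—6 disconnects 10 from 6; removing 6—7 disconnects 6 from 7; removing 8—1 disconnects 8 from 1; removing 11—3 disconnects 11 from 3 — these are bridges.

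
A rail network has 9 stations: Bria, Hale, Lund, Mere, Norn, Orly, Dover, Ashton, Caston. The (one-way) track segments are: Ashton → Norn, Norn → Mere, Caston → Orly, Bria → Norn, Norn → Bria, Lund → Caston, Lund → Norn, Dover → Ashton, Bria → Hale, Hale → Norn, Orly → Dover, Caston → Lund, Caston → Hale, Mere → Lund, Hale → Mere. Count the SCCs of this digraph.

{Bria, Hale, Lund, Mere, Norn, Orly, Dover, Ashton, Caston} are all mutually reachable — one SCC of size 9.
That gives 1 strongly connected component.

1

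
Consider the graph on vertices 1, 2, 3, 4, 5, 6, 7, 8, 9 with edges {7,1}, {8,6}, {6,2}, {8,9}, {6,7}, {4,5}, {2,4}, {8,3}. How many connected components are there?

1

Starting from 1 we can reach 1, 2, 3, 4, 5, 6, 7, 8, 9. That is one component of size 9.
Total: 1 component.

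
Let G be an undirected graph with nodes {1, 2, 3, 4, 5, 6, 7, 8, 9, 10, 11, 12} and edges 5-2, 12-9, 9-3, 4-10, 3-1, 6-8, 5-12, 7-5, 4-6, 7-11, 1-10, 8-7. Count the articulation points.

2

Removing 5 increases the component count from 1 to 2, so 5 is a cut vertex.
Removing 7 increases the component count from 1 to 2, so 7 is a cut vertex.
By contrast removing 9 leaves 1 component; it is not a cut vertex. No other vertex is a cut vertex either.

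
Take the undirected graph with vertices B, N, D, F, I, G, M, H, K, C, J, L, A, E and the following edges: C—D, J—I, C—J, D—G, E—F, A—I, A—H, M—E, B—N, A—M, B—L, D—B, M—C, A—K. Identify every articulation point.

Removing A increases the component count from 1 to 3, so A is a cut vertex.
Removing B increases the component count from 1 to 3, so B is a cut vertex.
Removing C increases the component count from 1 to 2, so C is a cut vertex.
Likewise D, E, M are cut vertices.
By contrast removing N leaves 1 component; it is not a cut vertex. No other vertex is a cut vertex either.

A, B, C, D, E, M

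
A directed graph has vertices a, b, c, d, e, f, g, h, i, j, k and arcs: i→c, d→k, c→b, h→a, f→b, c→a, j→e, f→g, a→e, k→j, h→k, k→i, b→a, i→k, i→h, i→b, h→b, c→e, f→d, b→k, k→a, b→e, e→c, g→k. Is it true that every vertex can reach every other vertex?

There is no directed path from d to g, so the graph is not strongly connected.

No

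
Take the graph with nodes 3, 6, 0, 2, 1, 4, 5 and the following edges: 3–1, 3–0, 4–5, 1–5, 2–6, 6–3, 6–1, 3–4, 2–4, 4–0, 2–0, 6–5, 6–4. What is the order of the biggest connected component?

7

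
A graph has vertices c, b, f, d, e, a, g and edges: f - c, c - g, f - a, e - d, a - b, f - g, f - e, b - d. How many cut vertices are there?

Removing f increases the component count from 1 to 2, so f is a cut vertex.
By contrast removing d leaves 1 component; it is not a cut vertex. No other vertex is a cut vertex either.

1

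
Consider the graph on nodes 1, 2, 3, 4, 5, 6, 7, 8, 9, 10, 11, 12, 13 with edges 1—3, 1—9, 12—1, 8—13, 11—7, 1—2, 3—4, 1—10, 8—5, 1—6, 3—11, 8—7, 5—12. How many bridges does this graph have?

6

The edges on the cycle 8-5-12-1-3-11-7-8 are not bridges since each lies on that cycle.
But removing 2—1 disconnects 2 from 1; removing 3—4 disconnects 3 from 4; removing 6—1 disconnects 6 from 1; removing 1—10 disconnects 1 from 10 — these are bridges.
In total 6 edges are bridges.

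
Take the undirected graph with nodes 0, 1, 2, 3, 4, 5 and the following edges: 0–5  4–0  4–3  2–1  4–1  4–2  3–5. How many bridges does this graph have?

0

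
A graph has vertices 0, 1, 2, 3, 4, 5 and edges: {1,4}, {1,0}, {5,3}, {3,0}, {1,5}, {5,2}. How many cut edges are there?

2

The edges on the cycle 1-5-3-0-1 are not bridges since each lies on that cycle.
But removing 5—2 disconnects 5 from 2; removing 1—4 disconnects 1 from 4 — these are bridges.
That makes 2 bridges.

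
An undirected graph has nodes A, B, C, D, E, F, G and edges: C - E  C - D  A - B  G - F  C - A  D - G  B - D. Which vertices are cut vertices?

C, D, G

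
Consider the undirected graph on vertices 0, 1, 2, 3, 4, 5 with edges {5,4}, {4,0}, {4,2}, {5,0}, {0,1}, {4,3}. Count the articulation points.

2

Removing 0 increases the component count from 1 to 2, so 0 is a cut vertex.
Removing 4 increases the component count from 1 to 3, so 4 is a cut vertex.
By contrast removing 3 leaves 1 component; it is not a cut vertex. No other vertex is a cut vertex either.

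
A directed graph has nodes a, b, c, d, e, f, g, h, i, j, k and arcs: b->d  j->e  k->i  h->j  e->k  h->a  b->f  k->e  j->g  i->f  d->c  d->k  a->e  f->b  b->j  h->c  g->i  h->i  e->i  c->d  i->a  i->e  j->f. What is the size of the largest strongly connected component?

{a, b, c, d, e, f, g, i, j, k} are all mutually reachable — one SCC of size 10.
{h} is an SCC by itself.
The largest has 10 vertices.

10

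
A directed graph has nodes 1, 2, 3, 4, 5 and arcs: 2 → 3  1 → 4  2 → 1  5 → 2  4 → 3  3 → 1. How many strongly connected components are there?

3

{1, 3, 4} are all mutually reachable — one SCC of size 3.
{2} is an SCC by itself.
{5} is an SCC by itself.
That gives 3 strongly connected components.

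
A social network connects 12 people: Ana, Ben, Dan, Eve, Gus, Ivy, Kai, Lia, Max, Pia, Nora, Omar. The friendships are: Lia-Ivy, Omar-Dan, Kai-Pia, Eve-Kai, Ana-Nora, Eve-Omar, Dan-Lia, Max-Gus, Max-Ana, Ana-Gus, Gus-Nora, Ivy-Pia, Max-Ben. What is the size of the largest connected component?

Starting from Ana we can reach Ana, Ben, Gus, Max, Nora. That is one component of size 5.
Starting from Dan we can reach Dan, Eve, Ivy, Kai, Lia, Pia, Omar. That is one component of size 7.
The largest has 7 vertices.

7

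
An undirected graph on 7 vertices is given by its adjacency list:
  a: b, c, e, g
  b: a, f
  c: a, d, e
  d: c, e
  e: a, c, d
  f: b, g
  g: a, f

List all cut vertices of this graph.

Removing a increases the component count from 1 to 2, so a is a cut vertex.
By contrast removing f leaves 1 component; it is not a cut vertex. No other vertex is a cut vertex either.

a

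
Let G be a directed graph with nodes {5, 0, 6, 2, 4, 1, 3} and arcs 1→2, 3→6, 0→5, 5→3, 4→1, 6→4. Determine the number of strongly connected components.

7

{0} is an SCC by itself.
{2} is an SCC by itself.
{1} is an SCC by itself.
{4} is an SCC by itself.
{3} is an SCC by itself.
(and 2 more singleton SCCs)
That gives 7 strongly connected components.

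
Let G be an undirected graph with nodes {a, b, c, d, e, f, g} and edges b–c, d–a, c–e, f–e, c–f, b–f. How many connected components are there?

g is isolated — a component by itself.
Starting from a we can reach a, d. That is one component of size 2.
Starting from b we can reach b, c, e, f. That is one component of size 4.
Total: 3 components.

3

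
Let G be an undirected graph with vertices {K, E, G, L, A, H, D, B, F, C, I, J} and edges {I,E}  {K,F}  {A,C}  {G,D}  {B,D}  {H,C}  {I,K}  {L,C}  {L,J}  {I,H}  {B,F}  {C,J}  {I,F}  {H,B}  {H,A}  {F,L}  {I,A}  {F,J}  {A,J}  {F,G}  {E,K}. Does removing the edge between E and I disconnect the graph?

After removing E-I, the path E-K-I still connects them, so the edge is not a bridge.

No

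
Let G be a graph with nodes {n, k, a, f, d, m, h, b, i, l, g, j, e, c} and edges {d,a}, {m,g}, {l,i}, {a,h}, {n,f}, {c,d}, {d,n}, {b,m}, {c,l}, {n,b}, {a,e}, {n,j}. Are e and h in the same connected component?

Yes

From e we can reach a, b, c, d, e, f, g, h, i, j, l, m, n, which includes h.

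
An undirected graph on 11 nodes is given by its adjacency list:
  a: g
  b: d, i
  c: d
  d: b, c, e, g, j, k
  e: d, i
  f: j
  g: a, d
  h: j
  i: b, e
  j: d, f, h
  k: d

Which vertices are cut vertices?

d, g, j

Removing d increases the component count from 1 to 5, so d is a cut vertex.
Removing g increases the component count from 1 to 2, so g is a cut vertex.
Removing j increases the component count from 1 to 3, so j is a cut vertex.
By contrast removing i leaves 1 component; it is not a cut vertex. No other vertex is a cut vertex either.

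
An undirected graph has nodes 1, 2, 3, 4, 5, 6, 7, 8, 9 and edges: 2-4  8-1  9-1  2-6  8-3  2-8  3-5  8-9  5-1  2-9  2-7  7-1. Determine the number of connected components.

1

Starting from 1 we can reach 1, 2, 3, 4, 5, 6, 7, 8, 9. That is one component of size 9.
Total: 1 component.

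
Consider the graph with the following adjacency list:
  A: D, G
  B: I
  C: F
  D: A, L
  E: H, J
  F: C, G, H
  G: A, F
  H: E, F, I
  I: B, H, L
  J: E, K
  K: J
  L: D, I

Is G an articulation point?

No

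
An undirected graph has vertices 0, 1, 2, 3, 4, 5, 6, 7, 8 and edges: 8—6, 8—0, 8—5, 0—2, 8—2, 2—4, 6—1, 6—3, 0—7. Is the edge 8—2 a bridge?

No

After removing 8—2, the path 8-0-2 still connects them, so the edge is not a bridge.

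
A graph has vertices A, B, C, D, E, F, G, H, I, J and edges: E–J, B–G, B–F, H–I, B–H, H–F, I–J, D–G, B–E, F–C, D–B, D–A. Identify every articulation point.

Removing B increases the component count from 1 to 2, so B is a cut vertex.
Removing D increases the component count from 1 to 2, so D is a cut vertex.
Removing F increases the component count from 1 to 2, so F is a cut vertex.
By contrast removing C leaves 1 component; it is not a cut vertex. No other vertex is a cut vertex either.

B, D, F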